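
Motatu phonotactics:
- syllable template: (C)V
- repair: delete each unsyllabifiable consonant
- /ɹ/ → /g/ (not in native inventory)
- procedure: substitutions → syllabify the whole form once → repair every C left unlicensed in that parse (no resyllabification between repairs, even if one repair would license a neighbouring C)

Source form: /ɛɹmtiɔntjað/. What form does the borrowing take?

Substitution: /ɹ/ → /g/, giving /ɛgmtiɔntjað/.
Under (C)V, the unsyllabifiable consonants are /g/, /m/, /n/, /t/, /ð/ (no codas are permitted; onsets are limited to one consonant).
Deletion applies to /g/, /m/, /n/, /t/, /ð/.

ɛtiɔja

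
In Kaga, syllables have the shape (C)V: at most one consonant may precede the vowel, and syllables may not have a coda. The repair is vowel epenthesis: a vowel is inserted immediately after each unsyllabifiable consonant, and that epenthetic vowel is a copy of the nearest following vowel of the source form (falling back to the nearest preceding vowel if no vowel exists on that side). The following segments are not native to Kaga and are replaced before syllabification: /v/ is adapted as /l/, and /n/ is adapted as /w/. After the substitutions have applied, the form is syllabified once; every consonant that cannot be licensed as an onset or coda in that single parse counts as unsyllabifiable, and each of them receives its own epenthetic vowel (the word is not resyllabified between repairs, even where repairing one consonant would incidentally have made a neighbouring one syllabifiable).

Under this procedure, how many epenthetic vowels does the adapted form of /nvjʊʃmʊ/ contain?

3

After substitution the input is /wljʊʃmʊ/.
The unsyllabifiable consonants are /w/, /l/, /ʃ/; each receives one epenthetic vowel.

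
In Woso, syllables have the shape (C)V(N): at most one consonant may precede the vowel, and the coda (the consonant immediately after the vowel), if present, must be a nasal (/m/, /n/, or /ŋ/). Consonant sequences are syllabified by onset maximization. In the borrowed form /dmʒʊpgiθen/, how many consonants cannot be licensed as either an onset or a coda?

3

Syllabifying with onset maximization leaves /d/, /m/, /p/ stranded (only a nasal (/m/, /n/, or /ŋ/) is licensed in coda position; onsets are limited to one consonant).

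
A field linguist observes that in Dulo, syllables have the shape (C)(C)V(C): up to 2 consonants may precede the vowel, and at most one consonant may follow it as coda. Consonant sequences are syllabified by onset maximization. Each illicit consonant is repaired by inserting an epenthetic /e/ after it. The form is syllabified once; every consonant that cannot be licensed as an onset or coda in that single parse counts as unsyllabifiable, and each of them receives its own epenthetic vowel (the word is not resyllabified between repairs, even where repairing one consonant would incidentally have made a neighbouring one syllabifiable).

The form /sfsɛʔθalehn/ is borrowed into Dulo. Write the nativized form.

The consonants /s/, /n/ cannot be parsed into a legal (C)(C)V(C) syllable (at most one coda consonant is licensed; onsets may contain at most 2 consonants).
Epenthesis after each stranded consonant: /s/ → /se/, /n/ → /ne/.

sefsɛʔθalehne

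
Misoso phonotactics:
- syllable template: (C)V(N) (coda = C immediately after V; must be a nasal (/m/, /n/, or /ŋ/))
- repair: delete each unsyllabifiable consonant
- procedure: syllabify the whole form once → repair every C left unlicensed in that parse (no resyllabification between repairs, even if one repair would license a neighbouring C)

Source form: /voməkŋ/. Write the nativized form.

vomə

Syllabifying with onset maximization leaves /k/, /ŋ/ stranded (only a nasal (/m/, /n/, or /ŋ/) is licensed in coda position; onsets are limited to one consonant).
Deletion applies to /k/, /ŋ/.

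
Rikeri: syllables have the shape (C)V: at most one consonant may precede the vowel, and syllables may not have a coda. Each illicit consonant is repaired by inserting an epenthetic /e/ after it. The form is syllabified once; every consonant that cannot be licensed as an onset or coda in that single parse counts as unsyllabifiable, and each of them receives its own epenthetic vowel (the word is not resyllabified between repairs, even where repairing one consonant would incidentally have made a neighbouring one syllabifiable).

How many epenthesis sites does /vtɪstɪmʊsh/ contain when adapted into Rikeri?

4

The unsyllabifiable consonants are /v/, /s/, /s/, /h/; each receives one epenthetic vowel.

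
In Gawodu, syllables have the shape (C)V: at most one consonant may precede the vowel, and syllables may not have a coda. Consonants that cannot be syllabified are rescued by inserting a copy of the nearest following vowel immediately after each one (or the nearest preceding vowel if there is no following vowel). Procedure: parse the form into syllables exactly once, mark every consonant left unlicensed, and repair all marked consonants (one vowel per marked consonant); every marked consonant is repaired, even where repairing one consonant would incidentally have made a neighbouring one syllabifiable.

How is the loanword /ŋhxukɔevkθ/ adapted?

Under (C)V, the unsyllabifiable consonants are /ŋ/, /h/, /v/, /k/, /θ/ (no codas are permitted; onsets are limited to one consonant).
Epenthesis after each stranded consonant: /ŋ/ → /ŋu/, /h/ → /hu/, /v/ → /ve/, /k/ → /ke/, /θ/ → /θe/.

ŋuhuxukɔevekeθe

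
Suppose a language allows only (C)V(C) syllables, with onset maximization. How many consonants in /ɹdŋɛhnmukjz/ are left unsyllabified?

5

Syllabifying with onset maximization leaves /ɹ/, /d/, /n/, /j/, /z/ stranded (at most one coda consonant is licensed; onsets are limited to one consonant).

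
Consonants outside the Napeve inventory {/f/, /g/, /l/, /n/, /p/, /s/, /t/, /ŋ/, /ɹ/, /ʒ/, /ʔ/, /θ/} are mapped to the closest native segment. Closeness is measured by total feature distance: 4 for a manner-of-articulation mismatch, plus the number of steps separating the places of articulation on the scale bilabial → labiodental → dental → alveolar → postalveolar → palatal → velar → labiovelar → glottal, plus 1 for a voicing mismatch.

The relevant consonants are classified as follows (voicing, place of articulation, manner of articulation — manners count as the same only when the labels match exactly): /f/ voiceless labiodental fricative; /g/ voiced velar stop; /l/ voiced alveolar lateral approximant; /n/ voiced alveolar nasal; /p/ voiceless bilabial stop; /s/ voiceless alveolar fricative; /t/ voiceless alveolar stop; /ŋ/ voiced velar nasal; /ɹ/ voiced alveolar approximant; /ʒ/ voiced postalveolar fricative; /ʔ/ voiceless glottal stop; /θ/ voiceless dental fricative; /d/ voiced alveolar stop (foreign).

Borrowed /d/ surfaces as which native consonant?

/t/ is closest: same manner (stop), place distance 0 (alveolar→alveolar), voicing differs (+1); total 1. Next closest is /g/ at distance 3.

t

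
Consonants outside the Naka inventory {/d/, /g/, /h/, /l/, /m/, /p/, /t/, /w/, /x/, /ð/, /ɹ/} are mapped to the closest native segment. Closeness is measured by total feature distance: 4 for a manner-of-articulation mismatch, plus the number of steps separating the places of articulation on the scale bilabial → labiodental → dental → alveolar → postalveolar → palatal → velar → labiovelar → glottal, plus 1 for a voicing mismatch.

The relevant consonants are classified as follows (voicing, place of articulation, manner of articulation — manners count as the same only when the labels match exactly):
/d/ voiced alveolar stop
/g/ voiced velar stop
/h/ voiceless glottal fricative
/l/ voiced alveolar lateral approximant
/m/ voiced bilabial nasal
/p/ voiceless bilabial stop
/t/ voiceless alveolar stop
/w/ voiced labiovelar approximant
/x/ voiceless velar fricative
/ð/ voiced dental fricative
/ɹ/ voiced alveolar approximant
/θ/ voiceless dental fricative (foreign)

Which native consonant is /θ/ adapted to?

/ð/ is closest: same manner (fricative), place distance 0 (dental→dental), voicing differs (+1); total 1. Next closest is /x/ at distance 4.

ð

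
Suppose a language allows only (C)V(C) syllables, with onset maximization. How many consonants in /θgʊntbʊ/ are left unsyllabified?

2

Syllabifying with onset maximization leaves /θ/, /t/ stranded (at most one coda consonant is licensed; onsets are limited to one consonant).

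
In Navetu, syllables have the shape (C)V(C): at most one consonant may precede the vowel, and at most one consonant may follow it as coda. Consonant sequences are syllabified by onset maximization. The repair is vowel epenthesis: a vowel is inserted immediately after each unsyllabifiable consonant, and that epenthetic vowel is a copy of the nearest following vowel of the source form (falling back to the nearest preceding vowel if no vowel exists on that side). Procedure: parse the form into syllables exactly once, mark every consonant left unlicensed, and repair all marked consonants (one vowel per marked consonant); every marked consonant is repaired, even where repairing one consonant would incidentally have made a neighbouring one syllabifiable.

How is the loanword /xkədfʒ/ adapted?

xəkədfəʒə

The consonants /x/, /f/, /ʒ/ cannot be parsed into a legal (C)V(C) syllable (at most one coda consonant is licensed; onsets are limited to one consonant).
Inserting the epenthetic vowel yields /x/ → /xə/, /f/ → /fə/, /ʒ/ → /ʒə/.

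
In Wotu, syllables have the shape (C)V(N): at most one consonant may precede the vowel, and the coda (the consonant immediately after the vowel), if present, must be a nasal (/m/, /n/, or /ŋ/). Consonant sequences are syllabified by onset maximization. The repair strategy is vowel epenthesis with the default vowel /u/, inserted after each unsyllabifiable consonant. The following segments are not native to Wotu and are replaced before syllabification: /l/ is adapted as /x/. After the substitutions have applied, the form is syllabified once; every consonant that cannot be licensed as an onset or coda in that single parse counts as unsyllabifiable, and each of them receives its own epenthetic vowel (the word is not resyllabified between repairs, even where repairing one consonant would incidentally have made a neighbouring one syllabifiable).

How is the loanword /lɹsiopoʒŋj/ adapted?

Substitution: /l/ → /x/, giving /xɹsiopoʒŋj/.
The consonants /x/, /ɹ/, /ʒ/, /ŋ/, /j/ cannot be parsed into a legal (C)V(N) syllable (only a nasal (/m/, /n/, or /ŋ/) is licensed in coda position; onsets are limited to one consonant).
Epenthesis after each stranded consonant: /x/ → /xu/, /ɹ/ → /ɹu/, /ʒ/ → /ʒu/, /ŋ/ → /ŋu/, /j/ → /ju/.

xuɹusiopoʒuŋuju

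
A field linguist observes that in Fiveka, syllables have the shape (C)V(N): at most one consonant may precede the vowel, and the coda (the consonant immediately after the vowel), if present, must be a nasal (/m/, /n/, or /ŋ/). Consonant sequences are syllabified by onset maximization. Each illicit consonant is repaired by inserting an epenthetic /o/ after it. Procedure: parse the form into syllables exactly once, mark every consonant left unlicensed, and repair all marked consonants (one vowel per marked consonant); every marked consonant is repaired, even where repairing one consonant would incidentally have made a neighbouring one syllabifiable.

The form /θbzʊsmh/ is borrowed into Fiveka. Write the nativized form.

Under (C)V(N), the unsyllabifiable consonants are /θ/, /b/, /s/, /m/, /h/ (only a nasal (/m/, /n/, or /ŋ/) is licensed in coda position; onsets are limited to one consonant).
Epenthesis after each stranded consonant: /θ/ → /θo/, /b/ → /bo/, /s/ → /so/, /m/ → /mo/, /h/ → /ho/.

θobozʊsomoho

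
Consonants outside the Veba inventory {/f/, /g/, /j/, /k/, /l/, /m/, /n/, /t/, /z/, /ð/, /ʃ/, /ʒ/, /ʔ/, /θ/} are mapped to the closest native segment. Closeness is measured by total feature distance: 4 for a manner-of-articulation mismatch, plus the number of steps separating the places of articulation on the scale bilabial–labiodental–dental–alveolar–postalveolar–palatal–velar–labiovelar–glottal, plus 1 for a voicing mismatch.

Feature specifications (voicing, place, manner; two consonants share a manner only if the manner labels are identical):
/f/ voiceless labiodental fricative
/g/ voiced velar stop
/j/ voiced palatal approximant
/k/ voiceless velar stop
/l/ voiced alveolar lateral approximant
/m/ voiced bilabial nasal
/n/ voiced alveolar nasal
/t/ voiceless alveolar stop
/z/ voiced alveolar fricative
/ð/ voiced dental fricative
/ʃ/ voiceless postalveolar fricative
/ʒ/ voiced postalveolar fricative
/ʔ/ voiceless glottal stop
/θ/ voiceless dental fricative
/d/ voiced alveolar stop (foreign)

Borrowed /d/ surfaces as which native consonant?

/t/ is closest: same manner (stop), place distance 0 (alveolar→alveolar), voicing differs (+1); total 1. Next closest is /g/ at distance 3.

t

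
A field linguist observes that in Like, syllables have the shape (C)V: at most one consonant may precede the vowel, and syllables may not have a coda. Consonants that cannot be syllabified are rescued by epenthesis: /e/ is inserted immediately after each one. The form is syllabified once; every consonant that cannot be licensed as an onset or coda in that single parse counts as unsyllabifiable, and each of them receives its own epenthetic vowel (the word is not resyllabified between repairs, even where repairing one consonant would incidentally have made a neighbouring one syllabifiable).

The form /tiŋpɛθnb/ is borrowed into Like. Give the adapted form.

tiŋepɛθenebe

The consonants /ŋ/, /θ/, /n/, /b/ cannot be parsed into a legal (C)V syllable (no codas are permitted; onsets are limited to one consonant).
Epenthesis after each stranded consonant: /ŋ/ → /ŋe/, /θ/ → /θe/, /n/ → /ne/, /b/ → /be/.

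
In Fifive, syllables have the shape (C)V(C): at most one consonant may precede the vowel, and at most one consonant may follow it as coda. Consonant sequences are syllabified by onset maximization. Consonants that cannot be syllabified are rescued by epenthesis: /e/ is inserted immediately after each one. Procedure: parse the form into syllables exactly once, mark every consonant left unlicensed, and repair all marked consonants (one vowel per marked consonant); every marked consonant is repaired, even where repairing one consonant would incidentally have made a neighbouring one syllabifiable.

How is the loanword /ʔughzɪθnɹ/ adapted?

Under (C)V(C), the unsyllabifiable consonants are /h/, /n/, /ɹ/ (at most one coda consonant is licensed; onsets are limited to one consonant).
Inserting the epenthetic vowel yields /h/ → /he/, /n/ → /ne/, /ɹ/ → /ɹe/.

ʔughezɪθneɹe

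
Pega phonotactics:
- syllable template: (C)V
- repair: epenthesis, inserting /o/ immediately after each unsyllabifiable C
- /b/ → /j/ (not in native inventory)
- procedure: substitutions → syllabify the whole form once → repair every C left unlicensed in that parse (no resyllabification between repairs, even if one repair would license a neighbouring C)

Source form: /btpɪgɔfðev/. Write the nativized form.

Substitution: /b/ → /j/, giving /jtpɪgɔfðev/.
Under (C)V, the unsyllabifiable consonants are /j/, /t/, /f/, /v/ (no codas are permitted; onsets are limited to one consonant).
Each unlicensed consonant becomes the onset of a new syllable: /j/ → /jo/, /t/ → /to/, /f/ → /fo/, /v/ → /vo/.

jotopɪgɔfoðevo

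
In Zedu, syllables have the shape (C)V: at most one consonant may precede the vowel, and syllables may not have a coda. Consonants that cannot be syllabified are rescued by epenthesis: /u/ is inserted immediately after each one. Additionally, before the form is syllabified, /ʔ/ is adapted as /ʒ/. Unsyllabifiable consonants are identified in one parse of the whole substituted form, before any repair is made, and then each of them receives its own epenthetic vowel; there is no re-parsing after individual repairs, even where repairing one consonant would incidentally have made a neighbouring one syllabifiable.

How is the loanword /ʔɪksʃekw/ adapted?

ʒɪkusuʃekuwu

Substitution: /ʔ/ → /ʒ/, giving /ʒɪksʃekw/.
Under (C)V, the unsyllabifiable consonants are /k/, /s/, /k/, /w/ (no codas are permitted; onsets are limited to one consonant).
Each unlicensed consonant becomes the onset of a new syllable: /k/ → /ku/, /s/ → /su/, /k/ → /ku/, /w/ → /wu/.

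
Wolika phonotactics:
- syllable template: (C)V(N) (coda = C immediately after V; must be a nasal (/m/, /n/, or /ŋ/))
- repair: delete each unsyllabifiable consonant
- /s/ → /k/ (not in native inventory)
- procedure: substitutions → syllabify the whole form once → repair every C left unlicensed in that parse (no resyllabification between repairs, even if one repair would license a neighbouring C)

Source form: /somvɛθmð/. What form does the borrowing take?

Substitution: /s/ → /k/, giving /komvɛθmð/.
Under (C)V(N), the unsyllabifiable consonants are /θ/, /m/, /ð/ (only a nasal (/m/, /n/, or /ŋ/) is licensed in coda position; onsets are limited to one consonant).
Each unlicensed consonant is deleted: /θ/, /m/, /ð/.

komvɛ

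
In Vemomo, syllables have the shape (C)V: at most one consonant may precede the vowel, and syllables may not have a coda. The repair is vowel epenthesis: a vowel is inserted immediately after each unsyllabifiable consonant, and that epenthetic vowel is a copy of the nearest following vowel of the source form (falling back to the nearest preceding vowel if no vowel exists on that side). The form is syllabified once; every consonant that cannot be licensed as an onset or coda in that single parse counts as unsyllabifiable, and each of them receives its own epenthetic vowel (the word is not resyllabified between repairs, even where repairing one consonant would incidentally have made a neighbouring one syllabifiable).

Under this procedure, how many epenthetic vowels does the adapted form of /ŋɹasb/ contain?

The unsyllabifiable consonants are /ŋ/, /s/, /b/; each receives one epenthetic vowel.

3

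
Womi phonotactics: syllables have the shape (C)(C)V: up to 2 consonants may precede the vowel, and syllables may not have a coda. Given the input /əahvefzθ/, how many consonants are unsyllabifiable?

3

Syllabifying with onset maximization leaves /f/, /z/, /θ/ stranded (no codas are permitted; onsets may contain at most 2 consonants).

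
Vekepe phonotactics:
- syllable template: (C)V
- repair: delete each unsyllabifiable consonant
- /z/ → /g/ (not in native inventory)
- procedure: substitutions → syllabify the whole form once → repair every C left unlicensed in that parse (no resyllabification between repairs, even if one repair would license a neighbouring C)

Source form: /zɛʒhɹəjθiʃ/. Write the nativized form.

Substitution: /z/ → /g/, giving /gɛʒhɹəjθiʃ/.
Under (C)V, the unsyllabifiable consonants are /ʒ/, /h/, /j/, /ʃ/ (no codas are permitted; onsets are limited to one consonant).
Deleting the stranded consonants removes /ʒ/, /h/, /j/, /ʃ/.

gɛɹəθi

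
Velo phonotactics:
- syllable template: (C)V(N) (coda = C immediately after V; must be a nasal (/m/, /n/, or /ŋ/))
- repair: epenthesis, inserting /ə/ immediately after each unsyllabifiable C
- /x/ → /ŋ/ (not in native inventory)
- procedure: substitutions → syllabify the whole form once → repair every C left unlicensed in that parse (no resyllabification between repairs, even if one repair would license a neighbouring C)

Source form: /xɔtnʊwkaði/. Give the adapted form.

ŋɔtənʊwəkaði

Substitution: /x/ → /ŋ/, giving /ŋɔtnʊwkaði/.
Syllabifying with onset maximization leaves /t/, /w/ stranded (only a nasal (/m/, /n/, or /ŋ/) is licensed in coda position; onsets are limited to one consonant).
Inserting the epenthetic vowel yields /t/ → /tə/, /w/ → /wə/.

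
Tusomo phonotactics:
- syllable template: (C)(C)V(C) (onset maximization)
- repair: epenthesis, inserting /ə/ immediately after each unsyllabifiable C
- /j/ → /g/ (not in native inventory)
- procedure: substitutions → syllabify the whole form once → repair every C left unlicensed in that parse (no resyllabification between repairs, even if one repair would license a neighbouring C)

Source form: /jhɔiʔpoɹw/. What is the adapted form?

ghɔiʔpoɹwə

Substitution: /j/ → /g/, giving /ghɔiʔpoɹw/.
Syllabifying with onset maximization leaves /w/ stranded (at most one coda consonant is licensed; onsets may contain at most 2 consonants).
Epenthesis after each stranded consonant: /w/ → /wə/.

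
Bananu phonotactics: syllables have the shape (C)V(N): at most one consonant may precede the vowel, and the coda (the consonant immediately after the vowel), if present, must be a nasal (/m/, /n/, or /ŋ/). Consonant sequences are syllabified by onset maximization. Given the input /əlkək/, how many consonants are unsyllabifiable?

Syllabifying with onset maximization leaves /l/, /k/ stranded (only a nasal (/m/, /n/, or /ŋ/) is licensed in coda position; onsets are limited to one consonant).

2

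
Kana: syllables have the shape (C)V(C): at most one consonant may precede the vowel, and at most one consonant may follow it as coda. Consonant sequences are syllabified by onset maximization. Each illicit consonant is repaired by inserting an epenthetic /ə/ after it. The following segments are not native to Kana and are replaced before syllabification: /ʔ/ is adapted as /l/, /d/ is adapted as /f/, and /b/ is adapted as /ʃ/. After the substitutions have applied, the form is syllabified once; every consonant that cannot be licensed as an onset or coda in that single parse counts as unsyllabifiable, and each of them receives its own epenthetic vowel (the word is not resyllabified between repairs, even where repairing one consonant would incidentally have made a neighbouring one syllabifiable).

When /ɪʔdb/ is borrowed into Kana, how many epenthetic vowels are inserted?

After substitution the input is /ɪlfʃ/.
The unsyllabifiable consonants are /f/, /ʃ/; each receives one epenthetic vowel.

2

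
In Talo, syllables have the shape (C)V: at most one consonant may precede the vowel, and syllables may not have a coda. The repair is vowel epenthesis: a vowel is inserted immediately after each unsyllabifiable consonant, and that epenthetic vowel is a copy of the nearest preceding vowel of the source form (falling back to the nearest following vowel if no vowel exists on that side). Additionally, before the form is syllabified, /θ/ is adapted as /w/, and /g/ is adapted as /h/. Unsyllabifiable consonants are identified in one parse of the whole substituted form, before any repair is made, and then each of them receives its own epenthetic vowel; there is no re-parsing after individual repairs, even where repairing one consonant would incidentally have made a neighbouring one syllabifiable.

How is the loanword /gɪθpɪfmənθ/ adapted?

Substitution: /g/ → /h/, /θ/ → /w/, giving /hɪwpɪfmənw/.
The consonants /w/, /f/, /n/, /w/ cannot be parsed into a legal (C)V syllable (no codas are permitted; onsets are limited to one consonant).
Inserting the epenthetic vowel yields /w/ → /wɪ/, /f/ → /fɪ/, /n/ → /nə/, /w/ → /wə/.

hɪwɪpɪfɪmənəwə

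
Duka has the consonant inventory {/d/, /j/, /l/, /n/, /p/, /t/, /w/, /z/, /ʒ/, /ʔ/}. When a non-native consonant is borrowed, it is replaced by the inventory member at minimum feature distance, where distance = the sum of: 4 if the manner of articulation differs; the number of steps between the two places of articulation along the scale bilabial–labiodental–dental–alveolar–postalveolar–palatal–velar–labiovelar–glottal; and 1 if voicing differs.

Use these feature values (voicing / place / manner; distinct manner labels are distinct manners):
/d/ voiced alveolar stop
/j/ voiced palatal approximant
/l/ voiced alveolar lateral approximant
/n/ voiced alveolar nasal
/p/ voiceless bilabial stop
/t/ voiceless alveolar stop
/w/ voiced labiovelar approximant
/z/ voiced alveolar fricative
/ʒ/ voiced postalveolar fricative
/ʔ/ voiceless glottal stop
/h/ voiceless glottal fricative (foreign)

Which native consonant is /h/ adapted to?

/ʔ/ is closest: manner differs (fricative→stop, +4), place distance 0 (glottal→glottal), same voicing; total 4. Next closest is /ʒ/ at distance 5.

ʔ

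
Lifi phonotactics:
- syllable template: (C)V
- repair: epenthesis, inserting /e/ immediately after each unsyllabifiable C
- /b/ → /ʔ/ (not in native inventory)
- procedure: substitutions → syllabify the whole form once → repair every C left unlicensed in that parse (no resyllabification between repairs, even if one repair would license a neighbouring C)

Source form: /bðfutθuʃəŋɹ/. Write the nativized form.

ʔeðefuteθuʃəŋeɹe

Substitution: /b/ → /ʔ/, giving /ʔðfutθuʃəŋɹ/.
The consonants /ʔ/, /ð/, /t/, /ŋ/, /ɹ/ cannot be parsed into a legal (C)V syllable (no codas are permitted; onsets are limited to one consonant).
Epenthesis after each stranded consonant: /ʔ/ → /ʔe/, /ð/ → /ðe/, /t/ → /te/, /ŋ/ → /ŋe/, /ɹ/ → /ɹe/.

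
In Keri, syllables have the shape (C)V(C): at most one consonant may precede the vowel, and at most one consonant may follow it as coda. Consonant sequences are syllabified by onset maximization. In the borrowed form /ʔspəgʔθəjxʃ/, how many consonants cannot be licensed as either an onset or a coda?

5

Syllabifying with onset maximization leaves /ʔ/, /s/, /ʔ/, /x/, /ʃ/ stranded (at most one coda consonant is licensed; onsets are limited to one consonant).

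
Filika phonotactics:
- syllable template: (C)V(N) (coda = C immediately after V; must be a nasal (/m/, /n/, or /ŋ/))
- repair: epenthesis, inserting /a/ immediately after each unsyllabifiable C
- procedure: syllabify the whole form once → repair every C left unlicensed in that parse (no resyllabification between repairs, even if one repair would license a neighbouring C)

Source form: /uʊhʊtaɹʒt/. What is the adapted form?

Syllabifying with onset maximization leaves /ɹ/, /ʒ/, /t/ stranded (only a nasal (/m/, /n/, or /ŋ/) is licensed in coda position; onsets are limited to one consonant).
Each unlicensed consonant becomes the onset of a new syllable: /ɹ/ → /ɹa/, /ʒ/ → /ʒa/, /t/ → /ta/.

uʊhʊtaɹaʒata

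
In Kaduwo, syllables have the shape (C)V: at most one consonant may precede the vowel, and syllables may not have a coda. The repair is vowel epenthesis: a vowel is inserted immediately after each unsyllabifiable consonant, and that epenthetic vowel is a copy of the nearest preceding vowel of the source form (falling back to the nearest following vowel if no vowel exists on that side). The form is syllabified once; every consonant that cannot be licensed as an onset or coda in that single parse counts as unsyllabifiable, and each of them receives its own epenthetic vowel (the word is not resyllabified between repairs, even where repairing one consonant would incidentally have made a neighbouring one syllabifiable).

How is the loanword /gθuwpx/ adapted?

guθuwupuxu

The consonants /g/, /w/, /p/, /x/ cannot be parsed into a legal (C)V syllable (no codas are permitted; onsets are limited to one consonant).
Each unlicensed consonant becomes the onset of a new syllable: /g/ → /gu/, /w/ → /wu/, /p/ → /pu/, /x/ → /xu/.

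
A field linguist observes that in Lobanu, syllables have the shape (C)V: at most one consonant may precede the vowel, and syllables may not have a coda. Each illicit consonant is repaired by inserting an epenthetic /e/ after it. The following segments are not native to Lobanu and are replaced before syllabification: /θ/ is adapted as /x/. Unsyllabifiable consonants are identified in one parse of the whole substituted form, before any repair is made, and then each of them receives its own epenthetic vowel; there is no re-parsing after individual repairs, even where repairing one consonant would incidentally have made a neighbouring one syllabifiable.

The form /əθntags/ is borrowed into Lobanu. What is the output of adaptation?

əxenetagese

Substitution: /θ/ → /x/, giving /əxntags/.
Syllabifying with onset maximization leaves /x/, /n/, /g/, /s/ stranded (no codas are permitted; onsets are limited to one consonant).
Epenthesis after each stranded consonant: /x/ → /xe/, /n/ → /ne/, /g/ → /ge/, /s/ → /se/.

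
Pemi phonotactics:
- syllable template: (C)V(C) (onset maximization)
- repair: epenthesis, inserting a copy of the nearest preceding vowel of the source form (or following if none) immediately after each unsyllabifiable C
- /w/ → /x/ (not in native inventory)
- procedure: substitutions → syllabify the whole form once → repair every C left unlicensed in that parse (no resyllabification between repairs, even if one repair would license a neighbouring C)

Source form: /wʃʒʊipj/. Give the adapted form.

Substitution: /w/ → /x/, giving /xʃʒʊipj/.
Syllabifying with onset maximization leaves /x/, /ʃ/, /j/ stranded (at most one coda consonant is licensed; onsets are limited to one consonant).
Each unlicensed consonant becomes the onset of a new syllable: /x/ → /xʊ/, /ʃ/ → /ʃʊ/, /j/ → /ji/.

xʊʃʊʒʊipji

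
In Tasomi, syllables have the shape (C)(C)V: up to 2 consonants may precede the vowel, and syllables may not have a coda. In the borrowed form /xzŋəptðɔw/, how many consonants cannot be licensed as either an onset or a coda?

3

Under (C)(C)V, the unsyllabifiable consonants are /x/, /p/, /w/ (no codas are permitted; onsets may contain at most 2 consonants).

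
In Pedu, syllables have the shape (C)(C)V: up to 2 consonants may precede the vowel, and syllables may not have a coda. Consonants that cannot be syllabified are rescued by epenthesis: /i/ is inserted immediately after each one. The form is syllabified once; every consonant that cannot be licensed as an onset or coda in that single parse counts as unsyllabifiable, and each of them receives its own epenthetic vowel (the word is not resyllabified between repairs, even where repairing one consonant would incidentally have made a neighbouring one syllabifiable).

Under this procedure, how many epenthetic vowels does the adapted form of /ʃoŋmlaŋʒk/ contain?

The unsyllabifiable consonants are /ŋ/, /ŋ/, /ʒ/, /k/; each receives one epenthetic vowel.

4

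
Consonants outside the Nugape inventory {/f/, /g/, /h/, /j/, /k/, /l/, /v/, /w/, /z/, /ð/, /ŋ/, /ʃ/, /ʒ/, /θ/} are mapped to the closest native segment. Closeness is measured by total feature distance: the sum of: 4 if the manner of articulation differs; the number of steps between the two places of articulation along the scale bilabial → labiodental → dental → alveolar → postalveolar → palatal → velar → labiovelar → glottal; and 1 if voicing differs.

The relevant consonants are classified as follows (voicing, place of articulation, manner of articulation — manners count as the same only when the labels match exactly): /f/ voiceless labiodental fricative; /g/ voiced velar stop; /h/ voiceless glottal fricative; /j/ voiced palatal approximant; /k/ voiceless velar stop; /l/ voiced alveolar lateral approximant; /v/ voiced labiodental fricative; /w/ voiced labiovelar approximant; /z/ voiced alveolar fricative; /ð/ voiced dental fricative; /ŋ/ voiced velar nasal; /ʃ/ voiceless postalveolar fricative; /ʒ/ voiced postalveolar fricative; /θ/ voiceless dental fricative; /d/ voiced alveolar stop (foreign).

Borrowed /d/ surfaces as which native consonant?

g

/g/ is closest: same manner (stop), place distance 3 (alveolar→velar), same voicing; total 3. Next closest is /k/ at distance 4.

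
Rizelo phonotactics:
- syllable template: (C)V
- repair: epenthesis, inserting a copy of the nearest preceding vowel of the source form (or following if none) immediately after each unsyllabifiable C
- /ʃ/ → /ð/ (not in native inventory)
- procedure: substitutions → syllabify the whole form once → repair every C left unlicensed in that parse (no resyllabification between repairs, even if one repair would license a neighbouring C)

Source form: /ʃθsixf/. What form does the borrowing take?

Substitution: /ʃ/ → /ð/, giving /ðθsixf/.
The consonants /ð/, /θ/, /x/, /f/ cannot be parsed into a legal (C)V syllable (no codas are permitted; onsets are limited to one consonant).
Inserting the epenthetic vowel yields /ð/ → /ði/, /θ/ → /θi/, /x/ → /xi/, /f/ → /fi/.

ðiθisixifi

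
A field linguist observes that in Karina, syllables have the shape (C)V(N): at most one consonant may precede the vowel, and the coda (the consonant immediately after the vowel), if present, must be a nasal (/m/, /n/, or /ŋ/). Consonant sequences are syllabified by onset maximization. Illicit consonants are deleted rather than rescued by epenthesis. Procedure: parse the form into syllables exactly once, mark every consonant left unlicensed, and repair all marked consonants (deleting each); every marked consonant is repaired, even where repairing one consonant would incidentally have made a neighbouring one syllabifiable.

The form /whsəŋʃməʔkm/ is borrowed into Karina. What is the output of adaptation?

səŋmə

Syllabifying with onset maximization leaves /w/, /h/, /ʃ/, /ʔ/, /k/, /m/ stranded (only a nasal (/m/, /n/, or /ŋ/) is licensed in coda position; onsets are limited to one consonant).
Deletion applies to /w/, /h/, /ʃ/, /ʔ/, /k/, /m/.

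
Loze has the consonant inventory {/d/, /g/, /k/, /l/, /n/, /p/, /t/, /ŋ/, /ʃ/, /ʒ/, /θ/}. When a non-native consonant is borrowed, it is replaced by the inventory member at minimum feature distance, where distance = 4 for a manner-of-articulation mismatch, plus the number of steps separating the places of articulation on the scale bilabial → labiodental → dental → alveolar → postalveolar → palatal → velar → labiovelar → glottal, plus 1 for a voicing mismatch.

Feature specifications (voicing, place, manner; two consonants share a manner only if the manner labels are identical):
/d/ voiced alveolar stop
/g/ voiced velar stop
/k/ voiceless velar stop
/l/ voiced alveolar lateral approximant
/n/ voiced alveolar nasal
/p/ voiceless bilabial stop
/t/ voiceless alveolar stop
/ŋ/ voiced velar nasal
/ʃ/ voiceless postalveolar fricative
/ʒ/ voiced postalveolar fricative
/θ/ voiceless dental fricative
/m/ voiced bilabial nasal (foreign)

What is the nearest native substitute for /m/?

n

/n/ is closest: same manner (nasal), place distance 3 (bilabial→alveolar), same voicing; total 3. Next closest is /p/ at distance 5.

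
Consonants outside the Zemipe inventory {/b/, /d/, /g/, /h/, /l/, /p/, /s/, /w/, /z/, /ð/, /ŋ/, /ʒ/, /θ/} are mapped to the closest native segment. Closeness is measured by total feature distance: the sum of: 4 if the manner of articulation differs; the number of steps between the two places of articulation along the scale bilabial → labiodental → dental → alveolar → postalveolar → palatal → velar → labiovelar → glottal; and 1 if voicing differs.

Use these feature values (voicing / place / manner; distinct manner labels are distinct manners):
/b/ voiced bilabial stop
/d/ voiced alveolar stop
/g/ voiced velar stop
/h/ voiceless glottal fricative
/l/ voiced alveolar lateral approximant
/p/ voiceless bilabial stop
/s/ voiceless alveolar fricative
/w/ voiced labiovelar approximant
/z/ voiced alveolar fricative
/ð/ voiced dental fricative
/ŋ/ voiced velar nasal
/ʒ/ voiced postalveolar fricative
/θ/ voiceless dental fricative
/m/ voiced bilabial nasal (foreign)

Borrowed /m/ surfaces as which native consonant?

b

/b/ is closest: manner differs (nasal→stop, +4), place distance 0 (bilabial→bilabial), same voicing; total 4. Next closest is /p/ at distance 5.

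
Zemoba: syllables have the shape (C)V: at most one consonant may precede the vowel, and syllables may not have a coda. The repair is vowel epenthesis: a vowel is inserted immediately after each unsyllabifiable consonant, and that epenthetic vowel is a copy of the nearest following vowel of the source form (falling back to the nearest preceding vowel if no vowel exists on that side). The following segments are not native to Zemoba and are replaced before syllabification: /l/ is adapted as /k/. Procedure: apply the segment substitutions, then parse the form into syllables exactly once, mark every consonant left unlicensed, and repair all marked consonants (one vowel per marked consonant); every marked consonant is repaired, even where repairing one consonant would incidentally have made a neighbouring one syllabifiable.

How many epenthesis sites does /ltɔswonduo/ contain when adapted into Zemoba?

After substitution the input is /ktɔswonduo/.
The unsyllabifiable consonants are /k/, /s/, /n/; each receives one epenthetic vowel.

3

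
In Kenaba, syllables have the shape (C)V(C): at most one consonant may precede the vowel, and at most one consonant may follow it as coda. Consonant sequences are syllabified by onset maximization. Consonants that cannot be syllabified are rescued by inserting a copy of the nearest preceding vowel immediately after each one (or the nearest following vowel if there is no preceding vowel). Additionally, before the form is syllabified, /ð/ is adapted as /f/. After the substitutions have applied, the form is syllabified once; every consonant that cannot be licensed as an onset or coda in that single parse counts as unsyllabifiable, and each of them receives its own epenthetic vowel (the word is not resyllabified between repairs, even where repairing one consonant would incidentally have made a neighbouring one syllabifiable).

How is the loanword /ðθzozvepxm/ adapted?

foθozozvepxeme

Substitution: /ð/ → /f/, giving /fθzozvepxm/.
Syllabifying with onset maximization leaves /f/, /θ/, /x/, /m/ stranded (at most one coda consonant is licensed; onsets are limited to one consonant).
Epenthesis after each stranded consonant: /f/ → /fo/, /θ/ → /θo/, /x/ → /xe/, /m/ → /me/.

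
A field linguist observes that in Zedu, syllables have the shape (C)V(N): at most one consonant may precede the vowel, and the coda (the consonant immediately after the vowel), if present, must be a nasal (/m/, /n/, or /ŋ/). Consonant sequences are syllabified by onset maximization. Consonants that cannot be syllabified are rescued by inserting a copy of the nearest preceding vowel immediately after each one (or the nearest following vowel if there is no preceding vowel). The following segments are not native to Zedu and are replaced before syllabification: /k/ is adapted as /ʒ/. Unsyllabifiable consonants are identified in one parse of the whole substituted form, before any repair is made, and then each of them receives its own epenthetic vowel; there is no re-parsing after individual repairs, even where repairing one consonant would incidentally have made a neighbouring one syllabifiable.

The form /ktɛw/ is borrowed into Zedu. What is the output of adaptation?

ʒɛtɛwɛ

Substitution: /k/ → /ʒ/, giving /ʒtɛw/.
Syllabifying with onset maximization leaves /ʒ/, /w/ stranded (only a nasal (/m/, /n/, or /ŋ/) is licensed in coda position; onsets are limited to one consonant).
Epenthesis after each stranded consonant: /ʒ/ → /ʒɛ/, /w/ → /wɛ/.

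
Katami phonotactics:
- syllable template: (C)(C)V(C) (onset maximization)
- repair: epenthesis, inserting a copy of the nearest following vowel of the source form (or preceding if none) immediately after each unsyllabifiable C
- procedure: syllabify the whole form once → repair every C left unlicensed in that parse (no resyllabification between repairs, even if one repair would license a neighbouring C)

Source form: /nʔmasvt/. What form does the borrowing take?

The consonants /n/, /v/, /t/ cannot be parsed into a legal (C)(C)V(C) syllable (at most one coda consonant is licensed; onsets may contain at most 2 consonants).
Epenthesis after each stranded consonant: /n/ → /na/, /v/ → /va/, /t/ → /ta/.

naʔmasvata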